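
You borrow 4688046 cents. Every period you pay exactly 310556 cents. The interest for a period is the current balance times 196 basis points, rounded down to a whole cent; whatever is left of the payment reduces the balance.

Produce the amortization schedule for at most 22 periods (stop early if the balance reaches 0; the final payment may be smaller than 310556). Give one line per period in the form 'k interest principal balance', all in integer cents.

1. interest=⌊4688046·196/10000⌋=91885; principal=310556-91885=218671; balance=4688046-218671=4469375
2. interest=⌊4469375·196/10000⌋=87599; principal=310556-87599=222957; balance=4469375-222957=4246418
3. interest=⌊4246418·196/10000⌋=83229; principal=310556-83229=227327; balance=4246418-227327=4019091
4. interest=⌊4019091·196/10000⌋=78774; principal=310556-78774=231782; balance=4019091-231782=3787309
5. interest=⌊3787309·196/10000⌋=74231; principal=310556-74231=236325; balance=3787309-236325=3550984
6. interest=⌊3550984·196/10000⌋=69599; principal=310556-69599=240957; balance=3550984-240957=3310027
7. interest=⌊3310027·196/10000⌋=64876; principal=310556-64876=245680; balance=3310027-245680=3064347
8. interest=⌊3064347·196/10000⌋=60061; principal=310556-60061=250495; balance=3064347-250495=2813852
9. interest=⌊2813852·196/10000⌋=55151; principal=310556-55151=255405; balance=2813852-255405=2558447
10. interest=⌊2558447·196/10000⌋=50145; principal=310556-50145=260411; balance=2558447-260411=2298036
11. interest=⌊2298036·196/10000⌋=45041; principal=310556-45041=265515; balance=2298036-265515=2032521
12. interest=⌊2032521·196/10000⌋=39837; principal=310556-39837=270719; balance=2032521-270719=1761802
13. interest=⌊1761802·196/10000⌋=34531; principal=310556-34531=276025; balance=1761802-276025=1485777
14. interest=⌊1485777·196/10000⌋=29121; principal=310556-29121=281435; balance=1485777-281435=1204342
15. interest=⌊1204342·196/10000⌋=23605; principal=310556-23605=286951; balance=1204342-286951=917391
16. interest=⌊917391·196/10000⌋=17980; principal=310556-17980=292576; balance=917391-292576=624815
17. interest=⌊624815·196/10000⌋=12246; principal=310556-12246=298310; balance=624815-298310=326505
18. interest=⌊326505·196/10000⌋=6399; principal=310556-6399=304157; balance=326505-304157=22348
19. interest=⌊22348·196/10000⌋=438; principal=min(310556-438,22348)=22348; balance=22348-22348=0

1 91885 218671 4469375
2 87599 222957 4246418
3 83229 227327 4019091
4 78774 231782 3787309
5 74231 236325 3550984
6 69599 240957 3310027
7 64876 245680 3064347
8 60061 250495 2813852
9 55151 255405 2558447
10 50145 260411 2298036
11 45041 265515 2032521
12 39837 270719 1761802
13 34531 276025 1485777
14 29121 281435 1204342
15 23605 286951 917391
16 17980 292576 624815
17 12246 298310 326505
18 6399 304157 22348
19 438 22348 0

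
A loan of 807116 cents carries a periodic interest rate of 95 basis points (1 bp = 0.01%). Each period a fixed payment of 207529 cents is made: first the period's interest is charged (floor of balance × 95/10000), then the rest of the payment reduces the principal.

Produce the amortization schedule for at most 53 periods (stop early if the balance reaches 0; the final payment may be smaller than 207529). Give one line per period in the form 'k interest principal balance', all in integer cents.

1. interest=⌊807116·95/10000⌋=7667; principal=207529-7667=199862; balance=807116-199862=607254
2. interest=⌊607254·95/10000⌋=5768; principal=207529-5768=201761; balance=607254-201761=405493
3. interest=⌊405493·95/10000⌋=3852; principal=207529-3852=203677; balance=405493-203677=201816
4. interest=⌊201816·95/10000⌋=1917; principal=min(207529-1917,201816)=201816; balance=201816-201816=0

1 7667 199862 607254
2 5768 201761 405493
3 3852 203677 201816
4 1917 201816 0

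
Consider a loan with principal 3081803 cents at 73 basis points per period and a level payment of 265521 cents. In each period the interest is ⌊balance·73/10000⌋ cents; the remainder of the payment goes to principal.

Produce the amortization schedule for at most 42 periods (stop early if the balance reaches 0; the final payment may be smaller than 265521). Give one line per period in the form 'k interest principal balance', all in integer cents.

1. interest=⌊3081803·73/10000⌋=22497; principal=265521-22497=243024; balance=3081803-243024=2838779
2. interest=⌊2838779·73/10000⌋=20723; principal=265521-20723=244798; balance=2838779-244798=2593981
3. interest=⌊2593981·73/10000⌋=18936; principal=265521-18936=246585; balance=2593981-246585=2347396
4. interest=⌊2347396·73/10000⌋=17135; principal=265521-17135=248386; balance=2347396-248386=2099010
5. interest=⌊2099010·73/10000⌋=15322; principal=265521-15322=250199; balance=2099010-250199=1848811
6. interest=⌊1848811·73/10000⌋=13496; principal=265521-13496=252025; balance=1848811-252025=1596786
7. interest=⌊1596786·73/10000⌋=11656; principal=265521-11656=253865; balance=1596786-253865=1342921
8. interest=⌊1342921·73/10000⌋=9803; principal=265521-9803=255718; balance=1342921-255718=1087203
9. interest=⌊1087203·73/10000⌋=7936; principal=265521-7936=257585; balance=1087203-257585=829618
10. interest=⌊829618·73/10000⌋=6056; principal=265521-6056=259465; balance=829618-259465=570153
11. interest=⌊570153·73/10000⌋=4162; principal=265521-4162=261359; balance=570153-261359=308794
12. interest=⌊308794·73/10000⌋=2254; principal=265521-2254=263267; balance=308794-263267=45527
13. interest=⌊45527·73/10000⌋=332; principal=min(265521-332,45527)=45527; balance=45527-45527=0

1 22497 243024 2838779
2 20723 244798 2593981
3 18936 246585 2347396
4 17135 248386 2099010
5 15322 250199 1848811
6 13496 252025 1596786
7 11656 253865 1342921
8 9803 255718 1087203
9 7936 257585 829618
10 6056 259465 570153
11 4162 261359 308794
12 2254 263267 45527
13 332 45527 0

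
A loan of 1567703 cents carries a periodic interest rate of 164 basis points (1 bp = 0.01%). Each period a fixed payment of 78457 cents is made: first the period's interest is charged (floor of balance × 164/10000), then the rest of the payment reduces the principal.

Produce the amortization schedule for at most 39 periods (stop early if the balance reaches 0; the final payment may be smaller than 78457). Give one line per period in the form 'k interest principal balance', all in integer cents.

1 25710 52747 1514956
2 24845 53612 1461344
3 23966 54491 1406853
4 23072 55385 1351468
5 22164 56293 1295175
6 21240 57217 1237958
7 20302 58155 1179803
8 19348 59109 1120694
9 18379 60078 1060616
10 17394 61063 999553
11 16392 62065 937488
12 15374 63083 874405
13 14340 64117 810288
14 13288 65169 745119
15 12219 66238 678881
16 11133 67324 611557
17 10029 68428 543129
18 8907 69550 473579
19 7766 70691 402888
20 6607 71850 331038
21 5429 73028 258010
22 4231 74226 183784
23 3014 75443 108341
24 1776 76681 31660
25 519 31660 0

1. interest=⌊1567703·164/10000⌋=25710; principal=78457-25710=52747; balance=1567703-52747=1514956
2. interest=⌊1514956·164/10000⌋=24845; principal=78457-24845=53612; balance=1514956-53612=1461344
3. interest=⌊1461344·164/10000⌋=23966; principal=78457-23966=54491; balance=1461344-54491=1406853
4. interest=⌊1406853·164/10000⌋=23072; principal=78457-23072=55385; balance=1406853-55385=1351468
5. interest=⌊1351468·164/10000⌋=22164; principal=78457-22164=56293; balance=1351468-56293=1295175
6. interest=⌊1295175·164/10000⌋=21240; principal=78457-21240=57217; balance=1295175-57217=1237958
7. interest=⌊1237958·164/10000⌋=20302; principal=78457-20302=58155; balance=1237958-58155=1179803
8. interest=⌊1179803·164/10000⌋=19348; principal=78457-19348=59109; balance=1179803-59109=1120694
9. interest=⌊1120694·164/10000⌋=18379; principal=78457-18379=60078; balance=1120694-60078=1060616
10. interest=⌊1060616·164/10000⌋=17394; principal=78457-17394=61063; balance=1060616-61063=999553
11. interest=⌊999553·164/10000⌋=16392; principal=78457-16392=62065; balance=999553-62065=937488
12. interest=⌊937488·164/10000⌋=15374; principal=78457-15374=63083; balance=937488-63083=874405
13. interest=⌊874405·164/10000⌋=14340; principal=78457-14340=64117; balance=874405-64117=810288
14. interest=⌊810288·164/10000⌋=13288; principal=78457-13288=65169; balance=810288-65169=745119
15. interest=⌊745119·164/10000⌋=12219; principal=78457-12219=66238; balance=745119-66238=678881
16. interest=⌊678881·164/10000⌋=11133; principal=78457-11133=67324; balance=678881-67324=611557
17. interest=⌊611557·164/10000⌋=10029; principal=78457-10029=68428; balance=611557-68428=543129
18. interest=⌊543129·164/10000⌋=8907; principal=78457-8907=69550; balance=543129-69550=473579
19. interest=⌊473579·164/10000⌋=7766; principal=78457-7766=70691; balance=473579-70691=402888
20. interest=⌊402888·164/10000⌋=6607; principal=78457-6607=71850; balance=402888-71850=331038
21. interest=⌊331038·164/10000⌋=5429; principal=78457-5429=73028; balance=331038-73028=258010
22. interest=⌊258010·164/10000⌋=4231; principal=78457-4231=74226; balance=258010-74226=183784
23. interest=⌊183784·164/10000⌋=3014; principal=78457-3014=75443; balance=183784-75443=108341
24. interest=⌊108341·164/10000⌋=1776; principal=78457-1776=76681; balance=108341-76681=31660
25. interest=⌊31660·164/10000⌋=519; principal=min(78457-519,31660)=31660; balance=31660-31660=0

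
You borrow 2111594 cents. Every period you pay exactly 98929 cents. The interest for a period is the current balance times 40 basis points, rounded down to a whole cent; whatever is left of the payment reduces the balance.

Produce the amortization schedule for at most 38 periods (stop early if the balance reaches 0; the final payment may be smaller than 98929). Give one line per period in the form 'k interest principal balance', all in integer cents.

1. interest=⌊2111594·40/10000⌋=8446; principal=98929-8446=90483; balance=2111594-90483=2021111
2. interest=⌊2021111·40/10000⌋=8084; principal=98929-8084=90845; balance=2021111-90845=1930266
3. interest=⌊1930266·40/10000⌋=7721; principal=98929-7721=91208; balance=1930266-91208=1839058
4. interest=⌊1839058·40/10000⌋=7356; principal=98929-7356=91573; balance=1839058-91573=1747485
5. interest=⌊1747485·40/10000⌋=6989; principal=98929-6989=91940; balance=1747485-91940=1655545
6. interest=⌊1655545·40/10000⌋=6622; principal=98929-6622=92307; balance=1655545-92307=1563238
7. interest=⌊1563238·40/10000⌋=6252; principal=98929-6252=92677; balance=1563238-92677=1470561
8. interest=⌊1470561·40/10000⌋=5882; principal=98929-5882=93047; balance=1470561-93047=1377514
9. interest=⌊1377514·40/10000⌋=5510; principal=98929-5510=93419; balance=1377514-93419=1284095
10. interest=⌊1284095·40/10000⌋=5136; principal=98929-5136=93793; balance=1284095-93793=1190302
11. interest=⌊1190302·40/10000⌋=4761; principal=98929-4761=94168; balance=1190302-94168=1096134
12. interest=⌊1096134·40/10000⌋=4384; principal=98929-4384=94545; balance=1096134-94545=1001589
13. interest=⌊1001589·40/10000⌋=4006; principal=98929-4006=94923; balance=1001589-94923=906666
14. interest=⌊906666·40/10000⌋=3626; principal=98929-3626=95303; balance=906666-95303=811363
15. interest=⌊811363·40/10000⌋=3245; principal=98929-3245=95684; balance=811363-95684=715679
16. interest=⌊715679·40/10000⌋=2862; principal=98929-2862=96067; balance=715679-96067=619612
17. interest=⌊619612·40/10000⌋=2478; principal=98929-2478=96451; balance=619612-96451=523161
18. interest=⌊523161·40/10000⌋=2092; principal=98929-2092=96837; balance=523161-96837=426324
19. interest=⌊426324·40/10000⌋=1705; principal=98929-1705=97224; balance=426324-97224=329100
20. interest=⌊329100·40/10000⌋=1316; principal=98929-1316=97613; balance=329100-97613=231487
21. interest=⌊231487·40/10000⌋=925; principal=98929-925=98004; balance=231487-98004=133483
22. interest=⌊133483·40/10000⌋=533; principal=98929-533=98396; balance=133483-98396=35087
23. interest=⌊35087·40/10000⌋=140; principal=min(98929-140,35087)=35087; balance=35087-35087=0

1 8446 90483 2021111
2 8084 90845 1930266
3 7721 91208 1839058
4 7356 91573 1747485
5 6989 91940 1655545
6 6622 92307 1563238
7 6252 92677 1470561
8 5882 93047 1377514
9 5510 93419 1284095
10 5136 93793 1190302
11 4761 94168 1096134
12 4384 94545 1001589
13 4006 94923 906666
14 3626 95303 811363
15 3245 95684 715679
16 2862 96067 619612
17 2478 96451 523161
18 2092 96837 426324
19 1705 97224 329100
20 1316 97613 231487
21 925 98004 133483
22 533 98396 35087
23 140 35087 0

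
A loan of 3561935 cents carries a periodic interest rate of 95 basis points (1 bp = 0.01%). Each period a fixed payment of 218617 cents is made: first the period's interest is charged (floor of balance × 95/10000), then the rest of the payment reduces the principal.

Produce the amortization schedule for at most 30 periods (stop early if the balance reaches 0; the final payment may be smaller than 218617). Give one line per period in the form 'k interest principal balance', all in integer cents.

1 33838 184779 3377156
2 32082 186535 3190621
3 30310 188307 3002314
4 28521 190096 2812218
5 26716 191901 2620317
6 24893 193724 2426593
7 23052 195565 2231028
8 21194 197423 2033605
9 19319 199298 1834307
10 17425 201192 1633115
11 15514 203103 1430012
12 13585 205032 1224980
13 11637 206980 1018000
14 9671 208946 809054
15 7686 210931 598123
16 5682 212935 385188
17 3659 214958 170230
18 1617 170230 0

1. interest=⌊3561935·95/10000⌋=33838; principal=218617-33838=184779; balance=3561935-184779=3377156
2. interest=⌊3377156·95/10000⌋=32082; principal=218617-32082=186535; balance=3377156-186535=3190621
3. interest=⌊3190621·95/10000⌋=30310; principal=218617-30310=188307; balance=3190621-188307=3002314
4. interest=⌊3002314·95/10000⌋=28521; principal=218617-28521=190096; balance=3002314-190096=2812218
5. interest=⌊2812218·95/10000⌋=26716; principal=218617-26716=191901; balance=2812218-191901=2620317
6. interest=⌊2620317·95/10000⌋=24893; principal=218617-24893=193724; balance=2620317-193724=2426593
7. interest=⌊2426593·95/10000⌋=23052; principal=218617-23052=195565; balance=2426593-195565=2231028
8. interest=⌊2231028·95/10000⌋=21194; principal=218617-21194=197423; balance=2231028-197423=2033605
9. interest=⌊2033605·95/10000⌋=19319; principal=218617-19319=199298; balance=2033605-199298=1834307
10. interest=⌊1834307·95/10000⌋=17425; principal=218617-17425=201192; balance=1834307-201192=1633115
11. interest=⌊1633115·95/10000⌋=15514; principal=218617-15514=203103; balance=1633115-203103=1430012
12. interest=⌊1430012·95/10000⌋=13585; principal=218617-13585=205032; balance=1430012-205032=1224980
13. interest=⌊1224980·95/10000⌋=11637; principal=218617-11637=206980; balance=1224980-206980=1018000
14. interest=⌊1018000·95/10000⌋=9671; principal=218617-9671=208946; balance=1018000-208946=809054
15. interest=⌊809054·95/10000⌋=7686; principal=218617-7686=210931; balance=809054-210931=598123
16. interest=⌊598123·95/10000⌋=5682; principal=218617-5682=212935; balance=598123-212935=385188
17. interest=⌊385188·95/10000⌋=3659; principal=218617-3659=214958; balance=385188-214958=170230
18. interest=⌊170230·95/10000⌋=1617; principal=min(218617-1617,170230)=170230; balance=170230-170230=0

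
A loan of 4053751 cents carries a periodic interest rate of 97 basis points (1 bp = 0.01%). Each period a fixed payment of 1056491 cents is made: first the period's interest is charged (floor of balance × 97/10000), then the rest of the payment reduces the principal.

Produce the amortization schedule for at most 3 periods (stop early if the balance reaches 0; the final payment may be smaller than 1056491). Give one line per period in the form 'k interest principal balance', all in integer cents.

1 39321 1017170 3036581
2 29454 1027037 2009544
3 19492 1036999 972545

1. interest=⌊4053751·97/10000⌋=39321; principal=1056491-39321=1017170; balance=4053751-1017170=3036581
2. interest=⌊3036581·97/10000⌋=29454; principal=1056491-29454=1027037; balance=3036581-1027037=2009544
3. interest=⌊2009544·97/10000⌋=19492; principal=1056491-19492=1036999; balance=2009544-1036999=972545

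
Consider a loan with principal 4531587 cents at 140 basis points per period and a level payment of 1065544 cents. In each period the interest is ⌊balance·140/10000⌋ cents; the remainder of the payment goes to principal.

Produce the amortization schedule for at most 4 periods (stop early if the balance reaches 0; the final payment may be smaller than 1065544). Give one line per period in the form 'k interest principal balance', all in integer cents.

1. interest=⌊4531587·140/10000⌋=63442; principal=1065544-63442=1002102; balance=4531587-1002102=3529485
2. interest=⌊3529485·140/10000⌋=49412; principal=1065544-49412=1016132; balance=3529485-1016132=2513353
3. interest=⌊2513353·140/10000⌋=35186; principal=1065544-35186=1030358; balance=2513353-1030358=1482995
4. interest=⌊1482995·140/10000⌋=20761; principal=1065544-20761=1044783; balance=1482995-1044783=438212

1 63442 1002102 3529485
2 49412 1016132 2513353
3 35186 1030358 1482995
4 20761 1044783 438212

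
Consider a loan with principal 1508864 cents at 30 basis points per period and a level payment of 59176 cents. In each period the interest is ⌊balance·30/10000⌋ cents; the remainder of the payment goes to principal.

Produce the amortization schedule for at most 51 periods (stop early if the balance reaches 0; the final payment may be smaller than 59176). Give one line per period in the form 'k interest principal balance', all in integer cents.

1. interest=⌊1508864·30/10000⌋=4526; principal=59176-4526=54650; balance=1508864-54650=1454214
2. interest=⌊1454214·30/10000⌋=4362; principal=59176-4362=54814; balance=1454214-54814=1399400
3. interest=⌊1399400·30/10000⌋=4198; principal=59176-4198=54978; balance=1399400-54978=1344422
4. interest=⌊1344422·30/10000⌋=4033; principal=59176-4033=55143; balance=1344422-55143=1289279
5. interest=⌊1289279·30/10000⌋=3867; principal=59176-3867=55309; balance=1289279-55309=1233970
6. interest=⌊1233970·30/10000⌋=3701; principal=59176-3701=55475; balance=1233970-55475=1178495
7. interest=⌊1178495·30/10000⌋=3535; principal=59176-3535=55641; balance=1178495-55641=1122854
8. interest=⌊1122854·30/10000⌋=3368; principal=59176-3368=55808; balance=1122854-55808=1067046
9. interest=⌊1067046·30/10000⌋=3201; principal=59176-3201=55975; balance=1067046-55975=1011071
10. interest=⌊1011071·30/10000⌋=3033; principal=59176-3033=56143; balance=1011071-56143=954928
11. interest=⌊954928·30/10000⌋=2864; principal=59176-2864=56312; balance=954928-56312=898616
12. interest=⌊898616·30/10000⌋=2695; principal=59176-2695=56481; balance=898616-56481=842135
13. interest=⌊842135·30/10000⌋=2526; principal=59176-2526=56650; balance=842135-56650=785485
14. interest=⌊785485·30/10000⌋=2356; principal=59176-2356=56820; balance=785485-56820=728665
15. interest=⌊728665·30/10000⌋=2185; principal=59176-2185=56991; balance=728665-56991=671674
16. interest=⌊671674·30/10000⌋=2015; principal=59176-2015=57161; balance=671674-57161=614513
17. interest=⌊614513·30/10000⌋=1843; principal=59176-1843=57333; balance=614513-57333=557180
18. interest=⌊557180·30/10000⌋=1671; principal=59176-1671=57505; balance=557180-57505=499675
19. interest=⌊499675·30/10000⌋=1499; principal=59176-1499=57677; balance=499675-57677=441998
20. interest=⌊441998·30/10000⌋=1325; principal=59176-1325=57851; balance=441998-57851=384147
21. interest=⌊384147·30/10000⌋=1152; principal=59176-1152=58024; balance=384147-58024=326123
22. interest=⌊326123·30/10000⌋=978; principal=59176-978=58198; balance=326123-58198=267925
23. interest=⌊267925·30/10000⌋=803; principal=59176-803=58373; balance=267925-58373=209552
24. interest=⌊209552·30/10000⌋=628; principal=59176-628=58548; balance=209552-58548=151004
25. interest=⌊151004·30/10000⌋=453; principal=59176-453=58723; balance=151004-58723=92281
26. interest=⌊92281·30/10000⌋=276; principal=59176-276=58900; balance=92281-58900=33381
27. interest=⌊33381·30/10000⌋=100; principal=min(59176-100,33381)=33381; balance=33381-33381=0

1 4526 54650 1454214
2 4362 54814 1399400
3 4198 54978 1344422
4 4033 55143 1289279
5 3867 55309 1233970
6 3701 55475 1178495
7 3535 55641 1122854
8 3368 55808 1067046
9 3201 55975 1011071
10 3033 56143 954928
11 2864 56312 898616
12 2695 56481 842135
13 2526 56650 785485
14 2356 56820 728665
15 2185 56991 671674
16 2015 57161 614513
17 1843 57333 557180
18 1671 57505 499675
19 1499 57677 441998
20 1325 57851 384147
21 1152 58024 326123
22 978 58198 267925
23 803 58373 209552
24 628 58548 151004
25 453 58723 92281
26 276 58900 33381
27 100 33381 0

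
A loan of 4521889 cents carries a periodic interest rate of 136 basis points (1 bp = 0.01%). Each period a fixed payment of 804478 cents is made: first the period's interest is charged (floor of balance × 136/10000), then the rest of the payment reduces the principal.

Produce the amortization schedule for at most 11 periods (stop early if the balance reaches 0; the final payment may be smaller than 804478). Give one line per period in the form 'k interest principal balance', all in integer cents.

1 61497 742981 3778908
2 51393 753085 3025823
3 41151 763327 2262496
4 30769 773709 1488787
5 20247 784231 704556
6 9581 704556 0

1. interest=⌊4521889·136/10000⌋=61497; principal=804478-61497=742981; balance=4521889-742981=3778908
2. interest=⌊3778908·136/10000⌋=51393; principal=804478-51393=753085; balance=3778908-753085=3025823
3. interest=⌊3025823·136/10000⌋=41151; principal=804478-41151=763327; balance=3025823-763327=2262496
4. interest=⌊2262496·136/10000⌋=30769; principal=804478-30769=773709; balance=2262496-773709=1488787
5. interest=⌊1488787·136/10000⌋=20247; principal=804478-20247=784231; balance=1488787-784231=704556
6. interest=⌊704556·136/10000⌋=9581; principal=min(804478-9581,704556)=704556; balance=704556-704556=0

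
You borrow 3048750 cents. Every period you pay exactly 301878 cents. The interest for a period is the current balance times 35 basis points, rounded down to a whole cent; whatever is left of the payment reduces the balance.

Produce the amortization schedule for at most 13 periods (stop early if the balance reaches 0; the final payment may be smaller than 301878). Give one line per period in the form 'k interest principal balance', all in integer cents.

1 10670 291208 2757542
2 9651 292227 2465315
3 8628 293250 2172065
4 7602 294276 1877789
5 6572 295306 1582483
6 5538 296340 1286143
7 4501 297377 988766
8 3460 298418 690348
9 2416 299462 390886
10 1368 300510 90376
11 316 90376 0

1. interest=⌊3048750·35/10000⌋=10670; principal=301878-10670=291208; balance=3048750-291208=2757542
2. interest=⌊2757542·35/10000⌋=9651; principal=301878-9651=292227; balance=2757542-292227=2465315
3. interest=⌊2465315·35/10000⌋=8628; principal=301878-8628=293250; balance=2465315-293250=2172065
4. interest=⌊2172065·35/10000⌋=7602; principal=301878-7602=294276; balance=2172065-294276=1877789
5. interest=⌊1877789·35/10000⌋=6572; principal=301878-6572=295306; balance=1877789-295306=1582483
6. interest=⌊1582483·35/10000⌋=5538; principal=301878-5538=296340; balance=1582483-296340=1286143
7. interest=⌊1286143·35/10000⌋=4501; principal=301878-4501=297377; balance=1286143-297377=988766
8. interest=⌊988766·35/10000⌋=3460; principal=301878-3460=298418; balance=988766-298418=690348
9. interest=⌊690348·35/10000⌋=2416; principal=301878-2416=299462; balance=690348-299462=390886
10. interest=⌊390886·35/10000⌋=1368; principal=301878-1368=300510; balance=390886-300510=90376
11. interest=⌊90376·35/10000⌋=316; principal=min(301878-316,90376)=90376; balance=90376-90376=0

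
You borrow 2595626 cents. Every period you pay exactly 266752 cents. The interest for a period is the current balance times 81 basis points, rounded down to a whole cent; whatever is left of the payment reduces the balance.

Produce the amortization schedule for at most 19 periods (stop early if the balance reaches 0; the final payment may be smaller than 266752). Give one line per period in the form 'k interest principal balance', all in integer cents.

1 21024 245728 2349898
2 19034 247718 2102180
3 17027 249725 1852455
4 15004 251748 1600707
5 12965 253787 1346920
6 10910 255842 1091078
7 8837 257915 833163
8 6748 260004 573159
9 4642 262110 311049
10 2519 264233 46816
11 379 46816 0

1. interest=⌊2595626·81/10000⌋=21024; principal=266752-21024=245728; balance=2595626-245728=2349898
2. interest=⌊2349898·81/10000⌋=19034; principal=266752-19034=247718; balance=2349898-247718=2102180
3. interest=⌊2102180·81/10000⌋=17027; principal=266752-17027=249725; balance=2102180-249725=1852455
4. interest=⌊1852455·81/10000⌋=15004; principal=266752-15004=251748; balance=1852455-251748=1600707
5. interest=⌊1600707·81/10000⌋=12965; principal=266752-12965=253787; balance=1600707-253787=1346920
6. interest=⌊1346920·81/10000⌋=10910; principal=266752-10910=255842; balance=1346920-255842=1091078
7. interest=⌊1091078·81/10000⌋=8837; principal=266752-8837=257915; balance=1091078-257915=833163
8. interest=⌊833163·81/10000⌋=6748; principal=266752-6748=260004; balance=833163-260004=573159
9. interest=⌊573159·81/10000⌋=4642; principal=266752-4642=262110; balance=573159-262110=311049
10. interest=⌊311049·81/10000⌋=2519; principal=266752-2519=264233; balance=311049-264233=46816
11. interest=⌊46816·81/10000⌋=379; principal=min(266752-379,46816)=46816; balance=46816-46816=0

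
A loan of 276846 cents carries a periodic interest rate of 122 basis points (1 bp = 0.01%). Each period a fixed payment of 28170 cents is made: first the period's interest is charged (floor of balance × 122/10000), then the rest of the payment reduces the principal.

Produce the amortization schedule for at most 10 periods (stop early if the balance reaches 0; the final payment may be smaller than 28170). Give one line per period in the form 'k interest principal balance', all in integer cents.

1 3377 24793 252053
2 3075 25095 226958
3 2768 25402 201556
4 2458 25712 175844
5 2145 26025 149819
6 1827 26343 123476
7 1506 26664 96812
8 1181 26989 69823
9 851 27319 42504
10 518 27652 14852

1. interest=⌊276846·122/10000⌋=3377; principal=28170-3377=24793; balance=276846-24793=252053
2. interest=⌊252053·122/10000⌋=3075; principal=28170-3075=25095; balance=252053-25095=226958
3. interest=⌊226958·122/10000⌋=2768; principal=28170-2768=25402; balance=226958-25402=201556
4. interest=⌊201556·122/10000⌋=2458; principal=28170-2458=25712; balance=201556-25712=175844
5. interest=⌊175844·122/10000⌋=2145; principal=28170-2145=26025; balance=175844-26025=149819
6. interest=⌊149819·122/10000⌋=1827; principal=28170-1827=26343; balance=149819-26343=123476
7. interest=⌊123476·122/10000⌋=1506; principal=28170-1506=26664; balance=123476-26664=96812
8. interest=⌊96812·122/10000⌋=1181; principal=28170-1181=26989; balance=96812-26989=69823
9. interest=⌊69823·122/10000⌋=851; principal=28170-851=27319; balance=69823-27319=42504
10. interest=⌊42504·122/10000⌋=518; principal=28170-518=27652; balance=42504-27652=14852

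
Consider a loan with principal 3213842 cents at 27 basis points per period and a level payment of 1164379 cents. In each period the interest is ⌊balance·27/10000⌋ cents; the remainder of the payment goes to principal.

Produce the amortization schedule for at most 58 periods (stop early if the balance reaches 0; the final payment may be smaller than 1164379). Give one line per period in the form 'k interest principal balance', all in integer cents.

1 8677 1155702 2058140
2 5556 1158823 899317
3 2428 899317 0

1. interest=⌊3213842·27/10000⌋=8677; principal=1164379-8677=1155702; balance=3213842-1155702=2058140
2. interest=⌊2058140·27/10000⌋=5556; principal=1164379-5556=1158823; balance=2058140-1158823=899317
3. interest=⌊899317·27/10000⌋=2428; principal=min(1164379-2428,899317)=899317; balance=899317-899317=0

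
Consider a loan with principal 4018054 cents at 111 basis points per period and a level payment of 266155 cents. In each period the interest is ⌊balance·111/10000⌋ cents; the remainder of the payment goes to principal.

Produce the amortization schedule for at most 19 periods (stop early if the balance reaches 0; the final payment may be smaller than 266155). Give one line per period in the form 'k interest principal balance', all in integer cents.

1 44600 221555 3796499
2 42141 224014 3572485
3 39654 226501 3345984
4 37140 229015 3116969
5 34598 231557 2885412
6 32028 234127 2651285
7 29429 236726 2414559
8 26801 239354 2175205
9 24144 242011 1933194
10 21458 244697 1688497
11 18742 247413 1441084
12 15996 250159 1190925
13 13219 252936 937989
14 10411 255744 682245
15 7572 258583 423662
16 4702 261453 162209
17 1800 162209 0

1. interest=⌊4018054·111/10000⌋=44600; principal=266155-44600=221555; balance=4018054-221555=3796499
2. interest=⌊3796499·111/10000⌋=42141; principal=266155-42141=224014; balance=3796499-224014=3572485
3. interest=⌊3572485·111/10000⌋=39654; principal=266155-39654=226501; balance=3572485-226501=3345984
4. interest=⌊3345984·111/10000⌋=37140; principal=266155-37140=229015; balance=3345984-229015=3116969
5. interest=⌊3116969·111/10000⌋=34598; principal=266155-34598=231557; balance=3116969-231557=2885412
6. interest=⌊2885412·111/10000⌋=32028; principal=266155-32028=234127; balance=2885412-234127=2651285
7. interest=⌊2651285·111/10000⌋=29429; principal=266155-29429=236726; balance=2651285-236726=2414559
8. interest=⌊2414559·111/10000⌋=26801; principal=266155-26801=239354; balance=2414559-239354=2175205
9. interest=⌊2175205·111/10000⌋=24144; principal=266155-24144=242011; balance=2175205-242011=1933194
10. interest=⌊1933194·111/10000⌋=21458; principal=266155-21458=244697; balance=1933194-244697=1688497
11. interest=⌊1688497·111/10000⌋=18742; principal=266155-18742=247413; balance=1688497-247413=1441084
12. interest=⌊1441084·111/10000⌋=15996; principal=266155-15996=250159; balance=1441084-250159=1190925
13. interest=⌊1190925·111/10000⌋=13219; principal=266155-13219=252936; balance=1190925-252936=937989
14. interest=⌊937989·111/10000⌋=10411; principal=266155-10411=255744; balance=937989-255744=682245
15. interest=⌊682245·111/10000⌋=7572; principal=266155-7572=258583; balance=682245-258583=423662
16. interest=⌊423662·111/10000⌋=4702; principal=266155-4702=261453; balance=423662-261453=162209
17. interest=⌊162209·111/10000⌋=1800; principal=min(266155-1800,162209)=162209; balance=162209-162209=0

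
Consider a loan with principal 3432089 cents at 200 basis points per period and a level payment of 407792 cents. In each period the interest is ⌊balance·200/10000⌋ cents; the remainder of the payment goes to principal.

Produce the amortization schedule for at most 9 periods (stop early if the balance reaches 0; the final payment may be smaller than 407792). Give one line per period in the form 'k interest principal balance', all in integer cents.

1 68641 339151 3092938
2 61858 345934 2747004
3 54940 352852 2394152
4 47883 359909 2034243
5 40684 367108 1667135
6 33342 374450 1292685
7 25853 381939 910746
8 18214 389578 521168
9 10423 397369 123799

1. interest=⌊3432089·200/10000⌋=68641; principal=407792-68641=339151; balance=3432089-339151=3092938
2. interest=⌊3092938·200/10000⌋=61858; principal=407792-61858=345934; balance=3092938-345934=2747004
3. interest=⌊2747004·200/10000⌋=54940; principal=407792-54940=352852; balance=2747004-352852=2394152
4. interest=⌊2394152·200/10000⌋=47883; principal=407792-47883=359909; balance=2394152-359909=2034243
5. interest=⌊2034243·200/10000⌋=40684; principal=407792-40684=367108; balance=2034243-367108=1667135
6. interest=⌊1667135·200/10000⌋=33342; principal=407792-33342=374450; balance=1667135-374450=1292685
7. interest=⌊1292685·200/10000⌋=25853; principal=407792-25853=381939; balance=1292685-381939=910746
8. interest=⌊910746·200/10000⌋=18214; principal=407792-18214=389578; balance=910746-389578=521168
9. interest=⌊521168·200/10000⌋=10423; principal=407792-10423=397369; balance=521168-397369=123799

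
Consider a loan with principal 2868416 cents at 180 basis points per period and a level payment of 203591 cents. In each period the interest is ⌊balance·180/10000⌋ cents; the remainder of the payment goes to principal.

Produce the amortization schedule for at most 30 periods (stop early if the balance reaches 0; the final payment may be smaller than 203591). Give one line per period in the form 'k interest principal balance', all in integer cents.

1. interest=⌊2868416·180/10000⌋=51631; principal=203591-51631=151960; balance=2868416-151960=2716456
2. interest=⌊2716456·180/10000⌋=48896; principal=203591-48896=154695; balance=2716456-154695=2561761
3. interest=⌊2561761·180/10000⌋=46111; principal=203591-46111=157480; balance=2561761-157480=2404281
4. interest=⌊2404281·180/10000⌋=43277; principal=203591-43277=160314; balance=2404281-160314=2243967
5. interest=⌊2243967·180/10000⌋=40391; principal=203591-40391=163200; balance=2243967-163200=2080767
6. interest=⌊2080767·180/10000⌋=37453; principal=203591-37453=166138; balance=2080767-166138=1914629
7. interest=⌊1914629·180/10000⌋=34463; principal=203591-34463=169128; balance=1914629-169128=1745501
8. interest=⌊1745501·180/10000⌋=31419; principal=203591-31419=172172; balance=1745501-172172=1573329
9. interest=⌊1573329·180/10000⌋=28319; principal=203591-28319=175272; balance=1573329-175272=1398057
10. interest=⌊1398057·180/10000⌋=25165; principal=203591-25165=178426; balance=1398057-178426=1219631
11. interest=⌊1219631·180/10000⌋=21953; principal=203591-21953=181638; balance=1219631-181638=1037993
12. interest=⌊1037993·180/10000⌋=18683; principal=203591-18683=184908; balance=1037993-184908=853085
13. interest=⌊853085·180/10000⌋=15355; principal=203591-15355=188236; balance=853085-188236=664849
14. interest=⌊664849·180/10000⌋=11967; principal=203591-11967=191624; balance=664849-191624=473225
15. interest=⌊473225·180/10000⌋=8518; principal=203591-8518=195073; balance=473225-195073=278152
16. interest=⌊278152·180/10000⌋=5006; principal=203591-5006=198585; balance=278152-198585=79567
17. interest=⌊79567·180/10000⌋=1432; principal=min(203591-1432,79567)=79567; balance=79567-79567=0

1 51631 151960 2716456
2 48896 154695 2561761
3 46111 157480 2404281
4 43277 160314 2243967
5 40391 163200 2080767
6 37453 166138 1914629
7 34463 169128 1745501
8 31419 172172 1573329
9 28319 175272 1398057
10 25165 178426 1219631
11 21953 181638 1037993
12 18683 184908 853085
13 15355 188236 664849
14 11967 191624 473225
15 8518 195073 278152
16 5006 198585 79567
17 1432 79567 0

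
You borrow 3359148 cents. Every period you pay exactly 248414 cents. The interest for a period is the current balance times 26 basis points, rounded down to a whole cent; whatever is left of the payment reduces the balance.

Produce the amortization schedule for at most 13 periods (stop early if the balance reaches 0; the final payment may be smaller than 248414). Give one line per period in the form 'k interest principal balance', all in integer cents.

1 8733 239681 3119467
2 8110 240304 2879163
3 7485 240929 2638234
4 6859 241555 2396679
5 6231 242183 2154496
6 5601 242813 1911683
7 4970 243444 1668239
8 4337 244077 1424162
9 3702 244712 1179450
10 3066 245348 934102
11 2428 245986 688116
12 1789 246625 441491
13 1147 247267 194224

1. interest=⌊3359148·26/10000⌋=8733; principal=248414-8733=239681; balance=3359148-239681=3119467
2. interest=⌊3119467·26/10000⌋=8110; principal=248414-8110=240304; balance=3119467-240304=2879163
3. interest=⌊2879163·26/10000⌋=7485; principal=248414-7485=240929; balance=2879163-240929=2638234
4. interest=⌊2638234·26/10000⌋=6859; principal=248414-6859=241555; balance=2638234-241555=2396679
5. interest=⌊2396679·26/10000⌋=6231; principal=248414-6231=242183; balance=2396679-242183=2154496
6. interest=⌊2154496·26/10000⌋=5601; principal=248414-5601=242813; balance=2154496-242813=1911683
7. interest=⌊1911683·26/10000⌋=4970; principal=248414-4970=243444; balance=1911683-243444=1668239
8. interest=⌊1668239·26/10000⌋=4337; principal=248414-4337=244077; balance=1668239-244077=1424162
9. interest=⌊1424162·26/10000⌋=3702; principal=248414-3702=244712; balance=1424162-244712=1179450
10. interest=⌊1179450·26/10000⌋=3066; principal=248414-3066=245348; balance=1179450-245348=934102
11. interest=⌊934102·26/10000⌋=2428; principal=248414-2428=245986; balance=934102-245986=688116
12. interest=⌊688116·26/10000⌋=1789; principal=248414-1789=246625; balance=688116-246625=441491
13. interest=⌊441491·26/10000⌋=1147; principal=248414-1147=247267; balance=441491-247267=194224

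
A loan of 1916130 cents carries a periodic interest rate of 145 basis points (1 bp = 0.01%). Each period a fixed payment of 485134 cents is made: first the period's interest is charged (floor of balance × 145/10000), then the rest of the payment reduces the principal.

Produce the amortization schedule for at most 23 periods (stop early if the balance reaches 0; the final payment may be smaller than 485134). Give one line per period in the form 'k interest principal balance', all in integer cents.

1. interest=⌊1916130·145/10000⌋=27783; principal=485134-27783=457351; balance=1916130-457351=1458779
2. interest=⌊1458779·145/10000⌋=21152; principal=485134-21152=463982; balance=1458779-463982=994797
3. interest=⌊994797·145/10000⌋=14424; principal=485134-14424=470710; balance=994797-470710=524087
4. interest=⌊524087·145/10000⌋=7599; principal=485134-7599=477535; balance=524087-477535=46552
5. interest=⌊46552·145/10000⌋=675; principal=min(485134-675,46552)=46552; balance=46552-46552=0

1 27783 457351 1458779
2 21152 463982 994797
3 14424 470710 524087
4 7599 477535 46552
5 675 46552 0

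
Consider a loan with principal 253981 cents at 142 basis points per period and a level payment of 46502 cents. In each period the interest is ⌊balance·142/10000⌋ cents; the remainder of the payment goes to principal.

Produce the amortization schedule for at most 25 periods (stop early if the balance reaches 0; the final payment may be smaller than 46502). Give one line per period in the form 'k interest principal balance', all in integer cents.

1 3606 42896 211085
2 2997 43505 167580
3 2379 44123 123457
4 1753 44749 78708
5 1117 45385 33323
6 473 33323 0

1. interest=⌊253981·142/10000⌋=3606; principal=46502-3606=42896; balance=253981-42896=211085
2. interest=⌊211085·142/10000⌋=2997; principal=46502-2997=43505; balance=211085-43505=167580
3. interest=⌊167580·142/10000⌋=2379; principal=46502-2379=44123; balance=167580-44123=123457
4. interest=⌊123457·142/10000⌋=1753; principal=46502-1753=44749; balance=123457-44749=78708
5. interest=⌊78708·142/10000⌋=1117; principal=46502-1117=45385; balance=78708-45385=33323
6. interest=⌊33323·142/10000⌋=473; principal=min(46502-473,33323)=33323; balance=33323-33323=0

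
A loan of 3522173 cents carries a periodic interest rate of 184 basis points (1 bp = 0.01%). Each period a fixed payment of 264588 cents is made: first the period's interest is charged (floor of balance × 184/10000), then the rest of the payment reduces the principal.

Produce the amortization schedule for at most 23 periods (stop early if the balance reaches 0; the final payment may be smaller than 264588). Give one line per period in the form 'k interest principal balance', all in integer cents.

1. interest=⌊3522173·184/10000⌋=64807; principal=264588-64807=199781; balance=3522173-199781=3322392
2. interest=⌊3322392·184/10000⌋=61132; principal=264588-61132=203456; balance=3322392-203456=3118936
3. interest=⌊3118936·184/10000⌋=57388; principal=264588-57388=207200; balance=3118936-207200=2911736
4. interest=⌊2911736·184/10000⌋=53575; principal=264588-53575=211013; balance=2911736-211013=2700723
5. interest=⌊2700723·184/10000⌋=49693; principal=264588-49693=214895; balance=2700723-214895=2485828
6. interest=⌊2485828·184/10000⌋=45739; principal=264588-45739=218849; balance=2485828-218849=2266979
7. interest=⌊2266979·184/10000⌋=41712; principal=264588-41712=222876; balance=2266979-222876=2044103
8. interest=⌊2044103·184/10000⌋=37611; principal=264588-37611=226977; balance=2044103-226977=1817126
9. interest=⌊1817126·184/10000⌋=33435; principal=264588-33435=231153; balance=1817126-231153=1585973
10. interest=⌊1585973·184/10000⌋=29181; principal=264588-29181=235407; balance=1585973-235407=1350566
11. interest=⌊1350566·184/10000⌋=24850; principal=264588-24850=239738; balance=1350566-239738=1110828
12. interest=⌊1110828·184/10000⌋=20439; principal=264588-20439=244149; balance=1110828-244149=866679
13. interest=⌊866679·184/10000⌋=15946; principal=264588-15946=248642; balance=866679-248642=618037
14. interest=⌊618037·184/10000⌋=11371; principal=264588-11371=253217; balance=618037-253217=364820
15. interest=⌊364820·184/10000⌋=6712; principal=264588-6712=257876; balance=364820-257876=106944
16. interest=⌊106944·184/10000⌋=1967; principal=min(264588-1967,106944)=106944; balance=106944-106944=0

1 64807 199781 3322392
2 61132 203456 3118936
3 57388 207200 2911736
4 53575 211013 2700723
5 49693 214895 2485828
6 45739 218849 2266979
7 41712 222876 2044103
8 37611 226977 1817126
9 33435 231153 1585973
10 29181 235407 1350566
11 24850 239738 1110828
12 20439 244149 866679
13 15946 248642 618037
14 11371 253217 364820
15 6712 257876 106944
16 1967 106944 0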